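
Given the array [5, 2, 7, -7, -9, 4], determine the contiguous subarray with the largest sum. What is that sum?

Using Kadane's algorithm on [5, 2, 7, -7, -9, 4]:

Scanning through the array:
Position 1 (value 2): max_ending_here = 7, max_so_far = 7
Position 2 (value 7): max_ending_here = 14, max_so_far = 14
Position 3 (value -7): max_ending_here = 7, max_so_far = 14
Position 4 (value -9): max_ending_here = -2, max_so_far = 14
Position 5 (value 4): max_ending_here = 4, max_so_far = 14

Maximum subarray: [5, 2, 7]
Maximum sum: 14

The maximum subarray is [5, 2, 7] with sum 14. This subarray runs from index 0 to index 2.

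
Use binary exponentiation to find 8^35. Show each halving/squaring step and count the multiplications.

Computing 8^35 by squaring (build up from 8^1; each line after the first costs one multiplication):

8^1 = 8
8^2 = (8^1)^2 = 8^2 = 64
8^4 = (8^2)^2 = 64^2 = 4096
8^8 = (8^4)^2 = 4096^2 = 16777216
8^16 = (8^8)^2 = 16777216^2 = 281474976710656
8^17 = 8 * 8^16 = 8 * 281474976710656 = 2251799813685248
8^34 = (8^17)^2 = 2251799813685248^2 = 5070602400912917605986812821504
8^35 = 8 * 8^34 = 8 * 5070602400912917605986812821504 = 40564819207303340847894502572032

Result: 40564819207303340847894502572032
Multiplications needed: 7 (7 lines after 8^1)

8^35 = 40564819207303340847894502572032. Using exponentiation by squaring, this requires 7 multiplications. The key idea: if the exponent is even, square the half-power; if odd, multiply by the base once.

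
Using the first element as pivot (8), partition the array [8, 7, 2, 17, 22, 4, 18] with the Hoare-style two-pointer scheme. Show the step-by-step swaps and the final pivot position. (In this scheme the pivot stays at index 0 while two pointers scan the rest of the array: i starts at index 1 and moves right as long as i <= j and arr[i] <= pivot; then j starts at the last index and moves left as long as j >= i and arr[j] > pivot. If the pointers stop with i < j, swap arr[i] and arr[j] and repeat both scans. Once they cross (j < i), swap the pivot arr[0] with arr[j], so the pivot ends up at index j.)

Hoare-style two-pointer partition with pivot = 8:

Initial array: [8, 7, 2, 17, 22, 4, 18]

Pointers start at i = 1, j = 6.
i stops at index 3 (arr[3]=17 > 8), j stops at index 5 (arr[5]=4 <= 8): swap arr[3] and arr[5], array becomes [8, 7, 2, 4, 22, 17, 18]
i ends at 4, j ends at 3: the pointers have crossed (j < i), so scanning stops.

Swap pivot arr[0] with arr[3] to place pivot at position 3: [4, 7, 2, 8, 22, 17, 18]
Pivot position: 3

After partitioning with pivot 8, the array becomes [4, 7, 2, 8, 22, 17, 18]. The pivot is placed at index 3. All elements to the left of the pivot are <= 8, and all elements to the right are > 8.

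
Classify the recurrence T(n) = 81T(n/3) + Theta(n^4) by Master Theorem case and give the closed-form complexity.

Master Theorem for T(n) = 81T(n/3) + O(n^4):

a = 81, b = 3, c = 4
log_b(a) = log_3(81) = 4.0000

Case 2: c = 4 = log_3(81) = 4.0000
T(n) = O(n^4 log n) = O(n^4 log n)

For T(n) = 81T(n/3) + O(n^4): log_3(81) = 4.0000. This is Case 2 of the Master Theorem (c = log_b(a), equal work at all levels), giving O(n^4 log n).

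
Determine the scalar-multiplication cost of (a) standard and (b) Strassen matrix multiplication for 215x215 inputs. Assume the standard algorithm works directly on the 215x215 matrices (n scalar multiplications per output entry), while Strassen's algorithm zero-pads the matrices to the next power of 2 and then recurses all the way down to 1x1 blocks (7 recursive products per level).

Matrix multiplication for 215x215 matrices:

Strassen's algorithm requires power-of-2 dimensions. Pad 215x215 to 256x256 (next power of 2).

Standard algorithm: 215^3 = 9938375 multiplications
Strassen's algorithm: 7^(log2(256)) = 7^8 = 5764801 multiplications
Savings: 9938375 - 5764801 = 4173574 multiplications

Standard: 9938375 multiplications (215^3). Strassen: 5764801 multiplications (7^8, after padding to 256x256). Strassen reduces 8 recursive multiplications to 7 at each level.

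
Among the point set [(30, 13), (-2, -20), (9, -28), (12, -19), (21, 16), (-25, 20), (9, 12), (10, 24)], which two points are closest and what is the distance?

Computing all pairwise distances among 8 points:

d((30, 13), (-2, -20)) = 45.9674
d((30, 13), (9, -28)) = 46.0652
d((30, 13), (12, -19)) = 36.7151
d((30, 13), (21, 16)) = 9.4868 <-- minimum
d((30, 13), (-25, 20)) = 55.4437
d((30, 13), (9, 12)) = 21.0238
d((30, 13), (10, 24)) = 22.8254
d((-2, -20), (9, -28)) = 13.6015
d((-2, -20), (12, -19)) = 14.0357
d((-2, -20), (21, 16)) = 42.72
d((-2, -20), (-25, 20)) = 46.1411
d((-2, -20), (9, 12)) = 33.8378
d((-2, -20), (10, 24)) = 45.607
d((9, -28), (12, -19)) = 9.4868 <-- minimum
d((9, -28), (21, 16)) = 45.607
d((9, -28), (-25, 20)) = 58.8218
d((9, -28), (9, 12)) = 40.0
d((9, -28), (10, 24)) = 52.0096
d((12, -19), (21, 16)) = 36.1386
d((12, -19), (-25, 20)) = 53.7587
d((12, -19), (9, 12)) = 31.1448
d((12, -19), (10, 24)) = 43.0465
d((21, 16), (-25, 20)) = 46.1736
d((21, 16), (9, 12)) = 12.6491
d((21, 16), (10, 24)) = 13.6015
d((-25, 20), (9, 12)) = 34.9285
d((-25, 20), (10, 24)) = 35.2278
d((9, 12), (10, 24)) = 12.0416

Minimum distance: 9.4868 (tie among 2 pairs: (30, 13) and (21, 16); (9, -28) and (12, -19))

The minimum Euclidean distance is 9.4868. There is a tie: 2 pairs achieve this minimum — (30, 13) and (21, 16); (9, -28) and (12, -19). Any of these is a valid closest pair. For 8 points, brute-force pairwise comparison is shown above. For large n, the divide-and-conquer algorithm (sort by x, recurse on halves, check the dividing strip) achieves O(n log n).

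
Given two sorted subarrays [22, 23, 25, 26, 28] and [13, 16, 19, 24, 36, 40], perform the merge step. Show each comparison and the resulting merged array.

Merging process:

Compare 22 vs 13: take 13 from right. Merged: [13]
Compare 22 vs 16: take 16 from right. Merged: [13, 16]
Compare 22 vs 19: take 19 from right. Merged: [13, 16, 19]
Compare 22 vs 24: take 22 from left. Merged: [13, 16, 19, 22]
Compare 23 vs 24: take 23 from left. Merged: [13, 16, 19, 22, 23]
Compare 25 vs 24: take 24 from right. Merged: [13, 16, 19, 22, 23, 24]
Compare 25 vs 36: take 25 from left. Merged: [13, 16, 19, 22, 23, 24, 25]
Compare 26 vs 36: take 26 from left. Merged: [13, 16, 19, 22, 23, 24, 25, 26]
Compare 28 vs 36: take 28 from left. Merged: [13, 16, 19, 22, 23, 24, 25, 26, 28]
Append remaining from right: [36, 40]. Merged: [13, 16, 19, 22, 23, 24, 25, 26, 28, 36, 40]

Final merged array: [13, 16, 19, 22, 23, 24, 25, 26, 28, 36, 40]
Total comparisons: 9

The merged array is [13, 16, 19, 22, 23, 24, 25, 26, 28, 36, 40], requiring 9 comparisons. The merge step runs in O(n) time where n is the total number of elements.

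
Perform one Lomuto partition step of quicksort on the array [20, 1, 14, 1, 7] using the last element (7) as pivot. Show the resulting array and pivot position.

Lomuto partition with pivot = 7:

Initial array: [20, 1, 14, 1, 7]

arr[0]=20 > 7: no swap
arr[1]=1 <= 7: swap with position 0, array becomes [1, 20, 14, 1, 7]
arr[2]=14 > 7: no swap
arr[3]=1 <= 7: swap with position 1, array becomes [1, 1, 14, 20, 7]

Place pivot at position 2: [1, 1, 7, 20, 14]
Pivot position: 2

After partitioning with pivot 7, the array becomes [1, 1, 7, 20, 14]. The pivot is placed at index 2. All elements to the left of the pivot are <= 7, and all elements to the right are > 7.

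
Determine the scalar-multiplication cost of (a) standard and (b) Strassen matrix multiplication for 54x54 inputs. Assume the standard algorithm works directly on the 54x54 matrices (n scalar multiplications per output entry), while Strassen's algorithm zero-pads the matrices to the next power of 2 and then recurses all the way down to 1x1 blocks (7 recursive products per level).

Matrix multiplication for 54x54 matrices:

Strassen's algorithm requires power-of-2 dimensions. Pad 54x54 to 64x64 (next power of 2).

Standard algorithm: 54^3 = 157464 multiplications
Strassen's algorithm: 7^(log2(64)) = 7^6 = 117649 multiplications
Savings: 157464 - 117649 = 39815 multiplications

Standard: 157464 multiplications (54^3). Strassen: 117649 multiplications (7^6, after padding to 64x64). Strassen reduces 8 recursive multiplications to 7 at each level.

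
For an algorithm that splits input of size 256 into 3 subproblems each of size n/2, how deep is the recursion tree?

For divide and conquer with division factor 2:

Problem sizes at each level:
Level 0: 256
Level 1: 128
Level 2: 64
Level 3: 32
Level 4: 16
Level 5: 8
Level 6: 4
Level 7: 2
Level 8: 1

The root is level 0 and the size-1 base case is level 8 (the tree spans levels 0 through 8, i.e. 9 levels counting the root), so the depth is the number of divisions: log_2(256) = 8

The recursion tree depth is log_2(256) = 8. At each level, the problem size is divided by 2, so it takes 8 divisions to reduce to a base case of size 1. The algorithm makes 3 recursive calls at each level.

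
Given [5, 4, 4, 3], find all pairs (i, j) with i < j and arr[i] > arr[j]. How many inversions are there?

Finding inversions in [5, 4, 4, 3]:

(0, 1): arr[0]=5 > arr[1]=4
(0, 2): arr[0]=5 > arr[2]=4
(0, 3): arr[0]=5 > arr[3]=3
(1, 3): arr[1]=4 > arr[3]=3
(2, 3): arr[2]=4 > arr[3]=3

Total inversions: 5

The array has 5 inversion(s): (0,1), (0,2), (0,3), (1,3), (2,3). Each pair (i,j) satisfies i < j and arr[i] > arr[j].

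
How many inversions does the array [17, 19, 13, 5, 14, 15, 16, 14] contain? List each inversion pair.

Finding inversions in [17, 19, 13, 5, 14, 15, 16, 14]:

(0, 2): arr[0]=17 > arr[2]=13
(0, 3): arr[0]=17 > arr[3]=5
(0, 4): arr[0]=17 > arr[4]=14
(0, 5): arr[0]=17 > arr[5]=15
(0, 6): arr[0]=17 > arr[6]=16
(0, 7): arr[0]=17 > arr[7]=14
(1, 2): arr[1]=19 > arr[2]=13
(1, 3): arr[1]=19 > arr[3]=5
(1, 4): arr[1]=19 > arr[4]=14
(1, 5): arr[1]=19 > arr[5]=15
(1, 6): arr[1]=19 > arr[6]=16
(1, 7): arr[1]=19 > arr[7]=14
(2, 3): arr[2]=13 > arr[3]=5
(5, 7): arr[5]=15 > arr[7]=14
(6, 7): arr[6]=16 > arr[7]=14

Total inversions: 15

The array has 15 inversion(s): (0,2), (0,3), (0,4), (0,5), (0,6), (0,7), (1,2), (1,3), (1,4), (1,5), (1,6), (1,7), (2,3), (5,7), (6,7). Each pair (i,j) satisfies i < j and arr[i] > arr[j].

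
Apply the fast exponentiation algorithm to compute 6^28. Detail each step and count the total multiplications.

Computing 6^28 by squaring (build up from 6^1; each line after the first costs one multiplication):

6^1 = 6
6^2 = (6^1)^2 = 6^2 = 36
6^3 = 6 * 6^2 = 6 * 36 = 216
6^6 = (6^3)^2 = 216^2 = 46656
6^7 = 6 * 6^6 = 6 * 46656 = 279936
6^14 = (6^7)^2 = 279936^2 = 78364164096
6^28 = (6^14)^2 = 78364164096^2 = 6140942214464815497216

Result: 6140942214464815497216
Multiplications needed: 6 (6 lines after 6^1)

6^28 = 6140942214464815497216. Using exponentiation by squaring, this requires 6 multiplications. The key idea: if the exponent is even, square the half-power; if odd, multiply by the base once.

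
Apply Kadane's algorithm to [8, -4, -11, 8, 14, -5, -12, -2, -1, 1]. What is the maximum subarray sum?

Using Kadane's algorithm on [8, -4, -11, 8, 14, -5, -12, -2, -1, 1]:

Scanning through the array:
Position 1 (value -4): max_ending_here = 4, max_so_far = 8
Position 2 (value -11): max_ending_here = -7, max_so_far = 8
Position 3 (value 8): max_ending_here = 8, max_so_far = 8
Position 4 (value 14): max_ending_here = 22, max_so_far = 22
Position 5 (value -5): max_ending_here = 17, max_so_far = 22
Position 6 (value -12): max_ending_here = 5, max_so_far = 22
Position 7 (value -2): max_ending_here = 3, max_so_far = 22
Position 8 (value -1): max_ending_here = 2, max_so_far = 22
Position 9 (value 1): max_ending_here = 3, max_so_far = 22

Maximum subarray: [8, 14]
Maximum sum: 22

The maximum subarray is [8, 14] with sum 22. This subarray runs from index 3 to index 4.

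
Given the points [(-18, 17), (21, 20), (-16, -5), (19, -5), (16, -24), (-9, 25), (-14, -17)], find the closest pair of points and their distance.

Computing all pairwise distances among 7 points:

d((-18, 17), (21, 20)) = 39.1152
d((-18, 17), (-16, -5)) = 22.0907
d((-18, 17), (19, -5)) = 43.0465
d((-18, 17), (16, -24)) = 53.2635
d((-18, 17), (-9, 25)) = 12.0416 <-- minimum
d((-18, 17), (-14, -17)) = 34.2345
d((21, 20), (-16, -5)) = 44.6542
d((21, 20), (19, -5)) = 25.0799
d((21, 20), (16, -24)) = 44.2832
d((21, 20), (-9, 25)) = 30.4138
d((21, 20), (-14, -17)) = 50.9313
d((-16, -5), (19, -5)) = 35.0
d((-16, -5), (16, -24)) = 37.2156
d((-16, -5), (-9, 25)) = 30.8058
d((-16, -5), (-14, -17)) = 12.1655
d((19, -5), (16, -24)) = 19.2354
d((19, -5), (-9, 25)) = 41.0366
d((19, -5), (-14, -17)) = 35.1141
d((16, -24), (-9, 25)) = 55.0091
d((16, -24), (-14, -17)) = 30.8058
d((-9, 25), (-14, -17)) = 42.2966

Closest pair: (-18, 17) and (-9, 25) with distance 12.0416

The closest pair is (-18, 17) and (-9, 25) with Euclidean distance 12.0416. For 7 points, brute-force pairwise comparison is shown above. For large n, the divide-and-conquer algorithm (sort by x, recurse on halves, check the dividing strip) achieves O(n log n).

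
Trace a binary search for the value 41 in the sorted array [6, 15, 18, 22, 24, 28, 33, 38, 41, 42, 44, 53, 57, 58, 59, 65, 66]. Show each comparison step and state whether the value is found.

Binary search for 41 in [6, 15, 18, 22, 24, 28, 33, 38, 41, 42, 44, 53, 57, 58, 59, 65, 66]:

lo=0, hi=16, mid=8, arr[mid]=41 -> Found target at index 8!

Binary search finds 41 at index 8 after 1 comparisons. The search repeatedly halves the search space by comparing with the middle element.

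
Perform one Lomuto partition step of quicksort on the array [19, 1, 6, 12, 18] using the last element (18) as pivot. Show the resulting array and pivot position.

Lomuto partition with pivot = 18:

Initial array: [19, 1, 6, 12, 18]

arr[0]=19 > 18: no swap
arr[1]=1 <= 18: swap with position 0, array becomes [1, 19, 6, 12, 18]
arr[2]=6 <= 18: swap with position 1, array becomes [1, 6, 19, 12, 18]
arr[3]=12 <= 18: swap with position 2, array becomes [1, 6, 12, 19, 18]

Place pivot at position 3: [1, 6, 12, 18, 19]
Pivot position: 3

After partitioning with pivot 18, the array becomes [1, 6, 12, 18, 19]. The pivot is placed at index 3. All elements to the left of the pivot are <= 18, and all elements to the right are > 18.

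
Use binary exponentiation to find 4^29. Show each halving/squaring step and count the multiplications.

Computing 4^29 by squaring (build up from 4^1; each line after the first costs one multiplication):

4^1 = 4
4^2 = (4^1)^2 = 4^2 = 16
4^3 = 4 * 4^2 = 4 * 16 = 64
4^6 = (4^3)^2 = 64^2 = 4096
4^7 = 4 * 4^6 = 4 * 4096 = 16384
4^14 = (4^7)^2 = 16384^2 = 268435456
4^28 = (4^14)^2 = 268435456^2 = 72057594037927936
4^29 = 4 * 4^28 = 4 * 72057594037927936 = 288230376151711744

Result: 288230376151711744
Multiplications needed: 7 (7 lines after 4^1)

4^29 = 288230376151711744. Using exponentiation by squaring, this requires 7 multiplications. The key idea: if the exponent is even, square the half-power; if odd, multiply by the base once.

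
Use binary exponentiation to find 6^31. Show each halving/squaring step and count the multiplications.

Computing 6^31 by squaring (build up from 6^1; each line after the first costs one multiplication):

6^1 = 6
6^2 = (6^1)^2 = 6^2 = 36
6^3 = 6 * 6^2 = 6 * 36 = 216
6^6 = (6^3)^2 = 216^2 = 46656
6^7 = 6 * 6^6 = 6 * 46656 = 279936
6^14 = (6^7)^2 = 279936^2 = 78364164096
6^15 = 6 * 6^14 = 6 * 78364164096 = 470184984576
6^30 = (6^15)^2 = 470184984576^2 = 221073919720733357899776
6^31 = 6 * 6^30 = 6 * 221073919720733357899776 = 1326443518324400147398656

Result: 1326443518324400147398656
Multiplications needed: 8 (8 lines after 6^1)

6^31 = 1326443518324400147398656. Using exponentiation by squaring, this requires 8 multiplications. The key idea: if the exponent is even, square the half-power; if odd, multiply by the base once.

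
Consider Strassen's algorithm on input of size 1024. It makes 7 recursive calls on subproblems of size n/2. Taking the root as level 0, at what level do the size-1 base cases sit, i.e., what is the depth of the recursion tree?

For divide and conquer with division factor 2:

Problem sizes at each level:
Level 0: 1024
Level 1: 512
Level 2: 256
Level 3: 128
Level 4: 64
Level 5: 32
Level 6: 16
Level 7: 8
Level 8: 4
Level 9: 2
Level 10: 1

The root is level 0 and the size-1 base case is level 10 (the tree spans levels 0 through 10, i.e. 11 levels counting the root), so the depth is the number of divisions: log_2(1024) = 10

The recursion tree depth is log_2(1024) = 10. At each level, the problem size is divided by 2, so it takes 10 divisions to reduce to a base case of size 1. The algorithm makes 7 recursive calls at each level.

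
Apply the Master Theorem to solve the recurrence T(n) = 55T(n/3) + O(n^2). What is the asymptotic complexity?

Master Theorem for T(n) = 55T(n/3) + O(n^2):

a = 55, b = 3, c = 2
log_b(a) = log_3(55) = 3.6476

Case 1: c = 2 < log_3(55) = 3.6476
T(n) = O(n^(log_3 55))

For T(n) = 55T(n/3) + O(n^2): log_3(55) = 3.6476. This is Case 1 of the Master Theorem (c < log_b(a), work dominated by leaves), giving O(n^(log_3 55)).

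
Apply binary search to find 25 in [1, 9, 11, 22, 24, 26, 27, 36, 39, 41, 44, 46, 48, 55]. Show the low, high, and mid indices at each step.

Binary search for 25 in [1, 9, 11, 22, 24, 26, 27, 36, 39, 41, 44, 46, 48, 55]:

lo=0, hi=13, mid=6, arr[mid]=27 -> 27 > 25, search left half
lo=0, hi=5, mid=2, arr[mid]=11 -> 11 < 25, search right half
lo=3, hi=5, mid=4, arr[mid]=24 -> 24 < 25, search right half
lo=5, hi=5, mid=5, arr[mid]=26 -> 26 > 25, search left half
lo=5 > hi=4, target 25 not found

Binary search determines that 25 is not in the array after 4 comparisons. The search space was exhausted without finding the target.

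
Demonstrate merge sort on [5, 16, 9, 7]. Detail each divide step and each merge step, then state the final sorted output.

Merge sort trace:

Split: [5, 16, 9, 7] -> [5, 16] and [9, 7]
  Split: [5, 16] -> [5] and [16]
  Merge: [5] + [16] -> [5, 16]
  Split: [9, 7] -> [9] and [7]
  Merge: [9] + [7] -> [7, 9]
Merge: [5, 16] + [7, 9] -> [5, 7, 9, 16]

Final sorted array: [5, 7, 9, 16]

The merge sort proceeds by recursively splitting the array and merging sorted halves.
After all merges, the sorted array is [5, 7, 9, 16].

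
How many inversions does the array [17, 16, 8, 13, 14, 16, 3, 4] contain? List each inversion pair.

Finding inversions in [17, 16, 8, 13, 14, 16, 3, 4]:

(0, 1): arr[0]=17 > arr[1]=16
(0, 2): arr[0]=17 > arr[2]=8
(0, 3): arr[0]=17 > arr[3]=13
(0, 4): arr[0]=17 > arr[4]=14
(0, 5): arr[0]=17 > arr[5]=16
(0, 6): arr[0]=17 > arr[6]=3
(0, 7): arr[0]=17 > arr[7]=4
(1, 2): arr[1]=16 > arr[2]=8
(1, 3): arr[1]=16 > arr[3]=13
(1, 4): arr[1]=16 > arr[4]=14
(1, 6): arr[1]=16 > arr[6]=3
(1, 7): arr[1]=16 > arr[7]=4
(2, 6): arr[2]=8 > arr[6]=3
(2, 7): arr[2]=8 > arr[7]=4
(3, 6): arr[3]=13 > arr[6]=3
(3, 7): arr[3]=13 > arr[7]=4
(4, 6): arr[4]=14 > arr[6]=3
(4, 7): arr[4]=14 > arr[7]=4
(5, 6): arr[5]=16 > arr[6]=3
(5, 7): arr[5]=16 > arr[7]=4

Total inversions: 20

The array has 20 inversion(s): (0,1), (0,2), (0,3), (0,4), (0,5), (0,6), (0,7), (1,2), (1,3), (1,4), (1,6), (1,7), (2,6), (2,7), (3,6), (3,7), (4,6), (4,7), (5,6), (5,7). Each pair (i,j) satisfies i < j and arr[i] > arr[j].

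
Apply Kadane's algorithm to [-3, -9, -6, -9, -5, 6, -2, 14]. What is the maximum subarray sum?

Using Kadane's algorithm on [-3, -9, -6, -9, -5, 6, -2, 14]:

Scanning through the array:
Position 1 (value -9): max_ending_here = -9, max_so_far = -3
Position 2 (value -6): max_ending_here = -6, max_so_far = -3
Position 3 (value -9): max_ending_here = -9, max_so_far = -3
Position 4 (value -5): max_ending_here = -5, max_so_far = -3
Position 5 (value 6): max_ending_here = 6, max_so_far = 6
Position 6 (value -2): max_ending_here = 4, max_so_far = 6
Position 7 (value 14): max_ending_here = 18, max_so_far = 18

Maximum subarray: [6, -2, 14]
Maximum sum: 18

The maximum subarray is [6, -2, 14] with sum 18. This subarray runs from index 5 to index 7.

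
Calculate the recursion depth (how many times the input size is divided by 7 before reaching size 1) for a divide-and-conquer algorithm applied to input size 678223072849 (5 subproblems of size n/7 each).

For divide and conquer with division factor 7:

Problem sizes at each level:
Level 0: 678223072849
Level 1: 96889010407
Level 2: 13841287201
Level 3: 1977326743
Level 4: 282475249
Level 5: 40353607
Level 6: 5764801
Level 7: 823543
Level 8: 117649
Level 9: 16807
Level 10: 2401
Level 11: 343
Level 12: 49
Level 13: 7
Level 14: 1

The root is level 0 and the size-1 base case is level 14 (the tree spans levels 0 through 14, i.e. 15 levels counting the root), so the depth is the number of divisions: log_7(678223072849) = 14

The recursion tree depth is log_7(678223072849) = 14. At each level, the problem size is divided by 7, so it takes 14 divisions to reduce to a base case of size 1. The algorithm makes 5 recursive calls at each level.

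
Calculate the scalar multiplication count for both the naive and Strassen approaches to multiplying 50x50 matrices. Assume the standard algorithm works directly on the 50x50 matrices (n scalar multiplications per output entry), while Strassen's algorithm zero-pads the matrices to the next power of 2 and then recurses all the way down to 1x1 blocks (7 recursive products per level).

Matrix multiplication for 50x50 matrices:

Strassen's algorithm requires power-of-2 dimensions. Pad 50x50 to 64x64 (next power of 2).

Standard algorithm: 50^3 = 125000 multiplications
Strassen's algorithm: 7^(log2(64)) = 7^6 = 117649 multiplications
Savings: 125000 - 117649 = 7351 multiplications

Standard: 125000 multiplications (50^3). Strassen: 117649 multiplications (7^6, after padding to 64x64). Strassen reduces 8 recursive multiplications to 7 at each level.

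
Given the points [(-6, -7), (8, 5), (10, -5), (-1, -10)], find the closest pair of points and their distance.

Computing all pairwise distances among 4 points:

d((-6, -7), (8, 5)) = 18.4391
d((-6, -7), (10, -5)) = 16.1245
d((-6, -7), (-1, -10)) = 5.831 <-- minimum
d((8, 5), (10, -5)) = 10.198
d((8, 5), (-1, -10)) = 17.4929
d((10, -5), (-1, -10)) = 12.083

Closest pair: (-6, -7) and (-1, -10) with distance 5.831

The closest pair is (-6, -7) and (-1, -10) with Euclidean distance 5.831. For 4 points, brute-force pairwise comparison is shown above. For large n, the divide-and-conquer algorithm (sort by x, recurse on halves, check the dividing strip) achieves O(n log n).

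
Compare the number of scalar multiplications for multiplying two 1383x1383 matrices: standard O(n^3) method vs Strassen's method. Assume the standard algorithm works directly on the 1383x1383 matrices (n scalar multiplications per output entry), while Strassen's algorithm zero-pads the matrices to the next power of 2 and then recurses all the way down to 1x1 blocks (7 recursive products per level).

Matrix multiplication for 1383x1383 matrices:

Strassen's algorithm requires power-of-2 dimensions. Pad 1383x1383 to 2048x2048 (next power of 2).

Standard algorithm: 1383^3 = 2645248887 multiplications
Strassen's algorithm: 7^(log2(2048)) = 7^11 = 1977326743 multiplications
Savings: 2645248887 - 1977326743 = 667922144 multiplications

Standard: 2645248887 multiplications (1383^3). Strassen: 1977326743 multiplications (7^11, after padding to 2048x2048). Strassen reduces 8 recursive multiplications to 7 at each level.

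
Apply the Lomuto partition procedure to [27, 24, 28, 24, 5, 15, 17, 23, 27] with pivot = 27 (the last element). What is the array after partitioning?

Lomuto partition with pivot = 27:

Initial array: [27, 24, 28, 24, 5, 15, 17, 23, 27]

arr[0]=27 <= 27: swap with position 0, array becomes [27, 24, 28, 24, 5, 15, 17, 23, 27]
arr[1]=24 <= 27: swap with position 1, array becomes [27, 24, 28, 24, 5, 15, 17, 23, 27]
arr[2]=28 > 27: no swap
arr[3]=24 <= 27: swap with position 2, array becomes [27, 24, 24, 28, 5, 15, 17, 23, 27]
arr[4]=5 <= 27: swap with position 3, array becomes [27, 24, 24, 5, 28, 15, 17, 23, 27]
arr[5]=15 <= 27: swap with position 4, array becomes [27, 24, 24, 5, 15, 28, 17, 23, 27]
arr[6]=17 <= 27: swap with position 5, array becomes [27, 24, 24, 5, 15, 17, 28, 23, 27]
arr[7]=23 <= 27: swap with position 6, array becomes [27, 24, 24, 5, 15, 17, 23, 28, 27]

Place pivot at position 7: [27, 24, 24, 5, 15, 17, 23, 27, 28]
Pivot position: 7

After partitioning with pivot 27, the array becomes [27, 24, 24, 5, 15, 17, 23, 27, 28]. The pivot is placed at index 7. All elements to the left of the pivot are <= 27, and all elements to the right are > 27.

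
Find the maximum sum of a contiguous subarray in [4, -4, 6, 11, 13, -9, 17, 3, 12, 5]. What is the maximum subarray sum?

Using Kadane's algorithm on [4, -4, 6, 11, 13, -9, 17, 3, 12, 5]:

Scanning through the array:
Position 1 (value -4): max_ending_here = 0, max_so_far = 4
Position 2 (value 6): max_ending_here = 6, max_so_far = 6
Position 3 (value 11): max_ending_here = 17, max_so_far = 17
Position 4 (value 13): max_ending_here = 30, max_so_far = 30
Position 5 (value -9): max_ending_here = 21, max_so_far = 30
Position 6 (value 17): max_ending_here = 38, max_so_far = 38
Position 7 (value 3): max_ending_here = 41, max_so_far = 41
Position 8 (value 12): max_ending_here = 53, max_so_far = 53
Position 9 (value 5): max_ending_here = 58, max_so_far = 58

Maximum subarray: [4, -4, 6, 11, 13, -9, 17, 3, 12, 5]
Maximum sum: 58

The maximum subarray is [4, -4, 6, 11, 13, -9, 17, 3, 12, 5] with sum 58. This subarray runs from index 0 to index 9.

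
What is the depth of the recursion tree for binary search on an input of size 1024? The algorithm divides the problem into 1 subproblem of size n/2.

For divide and conquer with division factor 2:

Problem sizes at each level:
Level 0: 1024
Level 1: 512
Level 2: 256
Level 3: 128
Level 4: 64
Level 5: 32
Level 6: 16
Level 7: 8
Level 8: 4
Level 9: 2
Level 10: 1

The root is level 0 and the size-1 base case is level 10 (the tree spans levels 0 through 10, i.e. 11 levels counting the root), so the depth is the number of divisions: log_2(1024) = 10

The recursion tree depth is log_2(1024) = 10. At each level, the problem size is divided by 2, so it takes 10 divisions to reduce to a base case of size 1. The algorithm makes 1 recursive call at each level.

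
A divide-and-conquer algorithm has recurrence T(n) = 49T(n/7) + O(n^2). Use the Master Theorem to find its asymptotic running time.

Master Theorem for T(n) = 49T(n/7) + O(n^2):

a = 49, b = 7, c = 2
log_b(a) = log_7(49) = 2.0000

Case 2: c = 2 = log_7(49) = 2.0000
T(n) = O(n^2 log n) = O(n^2 log n)

For T(n) = 49T(n/7) + O(n^2): log_7(49) = 2.0000. This is Case 2 of the Master Theorem (c = log_b(a), equal work at all levels), giving O(n^2 log n).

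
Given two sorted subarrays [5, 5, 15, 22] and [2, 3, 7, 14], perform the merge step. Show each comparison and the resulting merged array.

Merging process:

Compare 5 vs 2: take 2 from right. Merged: [2]
Compare 5 vs 3: take 3 from right. Merged: [2, 3]
Compare 5 vs 7: take 5 from left. Merged: [2, 3, 5]
Compare 5 vs 7: take 5 from left. Merged: [2, 3, 5, 5]
Compare 15 vs 7: take 7 from right. Merged: [2, 3, 5, 5, 7]
Compare 15 vs 14: take 14 from right. Merged: [2, 3, 5, 5, 7, 14]
Append remaining from left: [15, 22]. Merged: [2, 3, 5, 5, 7, 14, 15, 22]

Final merged array: [2, 3, 5, 5, 7, 14, 15, 22]
Total comparisons: 6

The merged array is [2, 3, 5, 5, 7, 14, 15, 22], requiring 6 comparisons. The merge step runs in O(n) time where n is the total number of elements.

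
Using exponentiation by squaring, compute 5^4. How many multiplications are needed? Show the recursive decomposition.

Computing 5^4 by squaring (build up from 5^1; each line after the first costs one multiplication):

5^1 = 5
5^2 = (5^1)^2 = 5^2 = 25
5^4 = (5^2)^2 = 25^2 = 625

Result: 625
Multiplications needed: 2 (2 lines after 5^1)

5^4 = 625. Using exponentiation by squaring, this requires 2 multiplications. The key idea: if the exponent is even, square the half-power; if odd, multiply by the base once.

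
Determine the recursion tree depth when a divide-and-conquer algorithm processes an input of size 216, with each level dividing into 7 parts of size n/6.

For divide and conquer with division factor 6:

Problem sizes at each level:
Level 0: 216
Level 1: 36
Level 2: 6
Level 3: 1

The root is level 0 and the size-1 base case is level 3 (the tree spans levels 0 through 3, i.e. 4 levels counting the root), so the depth is the number of divisions: log_6(216) = 3

The recursion tree depth is log_6(216) = 3. At each level, the problem size is divided by 6, so it takes 3 divisions to reduce to a base case of size 1. The algorithm makes 7 recursive calls at each level.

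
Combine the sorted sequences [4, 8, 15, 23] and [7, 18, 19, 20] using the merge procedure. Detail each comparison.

Merging process:

Compare 4 vs 7: take 4 from left. Merged: [4]
Compare 8 vs 7: take 7 from right. Merged: [4, 7]
Compare 8 vs 18: take 8 from left. Merged: [4, 7, 8]
Compare 15 vs 18: take 15 from left. Merged: [4, 7, 8, 15]
Compare 23 vs 18: take 18 from right. Merged: [4, 7, 8, 15, 18]
Compare 23 vs 19: take 19 from right. Merged: [4, 7, 8, 15, 18, 19]
Compare 23 vs 20: take 20 from right. Merged: [4, 7, 8, 15, 18, 19, 20]
Append remaining from left: [23]. Merged: [4, 7, 8, 15, 18, 19, 20, 23]

Final merged array: [4, 7, 8, 15, 18, 19, 20, 23]
Total comparisons: 7

The merged array is [4, 7, 8, 15, 18, 19, 20, 23], requiring 7 comparisons. The merge step runs in O(n) time where n is the total number of elements.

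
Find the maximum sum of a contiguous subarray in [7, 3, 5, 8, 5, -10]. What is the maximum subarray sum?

Using Kadane's algorithm on [7, 3, 5, 8, 5, -10]:

Scanning through the array:
Position 1 (value 3): max_ending_here = 10, max_so_far = 10
Position 2 (value 5): max_ending_here = 15, max_so_far = 15
Position 3 (value 8): max_ending_here = 23, max_so_far = 23
Position 4 (value 5): max_ending_here = 28, max_so_far = 28
Position 5 (value -10): max_ending_here = 18, max_so_far = 28

Maximum subarray: [7, 3, 5, 8, 5]
Maximum sum: 28

The maximum subarray is [7, 3, 5, 8, 5] with sum 28. This subarray runs from index 0 to index 4.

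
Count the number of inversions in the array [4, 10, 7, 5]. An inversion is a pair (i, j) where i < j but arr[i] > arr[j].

Finding inversions in [4, 10, 7, 5]:

(1, 2): arr[1]=10 > arr[2]=7
(1, 3): arr[1]=10 > arr[3]=5
(2, 3): arr[2]=7 > arr[3]=5

Total inversions: 3

The array has 3 inversion(s): (1,2), (1,3), (2,3). Each pair (i,j) satisfies i < j and arr[i] > arr[j].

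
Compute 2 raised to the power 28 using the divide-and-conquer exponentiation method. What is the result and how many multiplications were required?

Computing 2^28 by squaring (build up from 2^1; each line after the first costs one multiplication):

2^1 = 2
2^2 = (2^1)^2 = 2^2 = 4
2^3 = 2 * 2^2 = 2 * 4 = 8
2^6 = (2^3)^2 = 8^2 = 64
2^7 = 2 * 2^6 = 2 * 64 = 128
2^14 = (2^7)^2 = 128^2 = 16384
2^28 = (2^14)^2 = 16384^2 = 268435456

Result: 268435456
Multiplications needed: 6 (6 lines after 2^1)

2^28 = 268435456. Using exponentiation by squaring, this requires 6 multiplications. The key idea: if the exponent is even, square the half-power; if odd, multiply by the base once.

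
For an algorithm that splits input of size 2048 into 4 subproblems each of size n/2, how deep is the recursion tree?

For divide and conquer with division factor 2:

Problem sizes at each level:
Level 0: 2048
Level 1: 1024
Level 2: 512
Level 3: 256
Level 4: 128
Level 5: 64
Level 6: 32
Level 7: 16
Level 8: 8
Level 9: 4
Level 10: 2
Level 11: 1

The root is level 0 and the size-1 base case is level 11 (the tree spans levels 0 through 11, i.e. 12 levels counting the root), so the depth is the number of divisions: log_2(2048) = 11

The recursion tree depth is log_2(2048) = 11. At each level, the problem size is divided by 2, so it takes 11 divisions to reduce to a base case of size 1. The algorithm makes 4 recursive calls at each level.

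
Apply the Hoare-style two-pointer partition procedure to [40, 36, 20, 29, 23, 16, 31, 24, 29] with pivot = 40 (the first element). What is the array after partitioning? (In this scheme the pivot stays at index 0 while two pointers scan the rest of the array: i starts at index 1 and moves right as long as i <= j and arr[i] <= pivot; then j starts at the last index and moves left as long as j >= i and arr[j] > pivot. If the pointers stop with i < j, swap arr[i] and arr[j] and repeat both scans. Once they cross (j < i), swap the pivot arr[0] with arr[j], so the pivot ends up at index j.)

Hoare-style two-pointer partition with pivot = 40:

Initial array: [40, 36, 20, 29, 23, 16, 31, 24, 29]

Pointers start at i = 1, j = 8.
i ends at 9, j ends at 8: the pointers have crossed (j < i), so scanning stops.

Swap pivot arr[0] with arr[8] to place pivot at position 8: [29, 36, 20, 29, 23, 16, 31, 24, 40]
Pivot position: 8

After partitioning with pivot 40, the array becomes [29, 36, 20, 29, 23, 16, 31, 24, 40]. The pivot is placed at index 8. All elements to the left of the pivot are <= 40, and all elements to the right are > 40.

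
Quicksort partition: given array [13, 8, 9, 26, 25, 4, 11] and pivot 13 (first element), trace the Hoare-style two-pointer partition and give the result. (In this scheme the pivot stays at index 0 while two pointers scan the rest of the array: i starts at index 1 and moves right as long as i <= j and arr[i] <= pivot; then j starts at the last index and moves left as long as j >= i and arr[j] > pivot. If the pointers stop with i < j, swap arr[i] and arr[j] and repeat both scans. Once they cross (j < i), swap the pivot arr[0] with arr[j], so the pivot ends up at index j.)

Hoare-style two-pointer partition with pivot = 13:

Initial array: [13, 8, 9, 26, 25, 4, 11]

Pointers start at i = 1, j = 6.
i stops at index 3 (arr[3]=26 > 13), j stops at index 6 (arr[6]=11 <= 13): swap arr[3] and arr[6], array becomes [13, 8, 9, 11, 25, 4, 26]
i stops at index 4 (arr[4]=25 > 13), j stops at index 5 (arr[5]=4 <= 13): swap arr[4] and arr[5], array becomes [13, 8, 9, 11, 4, 25, 26]
i ends at 5, j ends at 4: the pointers have crossed (j < i), so scanning stops.

Swap pivot arr[0] with arr[4] to place pivot at position 4: [4, 8, 9, 11, 13, 25, 26]
Pivot position: 4

After partitioning with pivot 13, the array becomes [4, 8, 9, 11, 13, 25, 26]. The pivot is placed at index 4. All elements to the left of the pivot are <= 13, and all elements to the right are > 13.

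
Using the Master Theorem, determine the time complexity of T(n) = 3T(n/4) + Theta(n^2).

Master Theorem for T(n) = 3T(n/4) + O(n^2):

a = 3, b = 4, c = 2
log_b(a) = log_4(3) = 0.7925

Case 3: c = 2 > log_4(3) = 0.7925
T(n) = O(n^2) = O(n^2)

For T(n) = 3T(n/4) + O(n^2): log_4(3) = 0.7925. This is Case 3 of the Master Theorem (c > log_b(a), work dominated by root), giving O(n^2).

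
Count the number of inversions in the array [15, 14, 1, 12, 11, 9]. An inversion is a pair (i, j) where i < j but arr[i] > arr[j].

Finding inversions in [15, 14, 1, 12, 11, 9]:

(0, 1): arr[0]=15 > arr[1]=14
(0, 2): arr[0]=15 > arr[2]=1
(0, 3): arr[0]=15 > arr[3]=12
(0, 4): arr[0]=15 > arr[4]=11
(0, 5): arr[0]=15 > arr[5]=9
(1, 2): arr[1]=14 > arr[2]=1
(1, 3): arr[1]=14 > arr[3]=12
(1, 4): arr[1]=14 > arr[4]=11
(1, 5): arr[1]=14 > arr[5]=9
(3, 4): arr[3]=12 > arr[4]=11
(3, 5): arr[3]=12 > arr[5]=9
(4, 5): arr[4]=11 > arr[5]=9

Total inversions: 12

The array has 12 inversion(s): (0,1), (0,2), (0,3), (0,4), (0,5), (1,2), (1,3), (1,4), (1,5), (3,4), (3,5), (4,5). Each pair (i,j) satisfies i < j and arr[i] > arr[j].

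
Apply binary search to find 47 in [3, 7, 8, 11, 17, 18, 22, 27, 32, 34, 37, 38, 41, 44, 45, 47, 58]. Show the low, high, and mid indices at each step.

Binary search for 47 in [3, 7, 8, 11, 17, 18, 22, 27, 32, 34, 37, 38, 41, 44, 45, 47, 58]:

lo=0, hi=16, mid=8, arr[mid]=32 -> 32 < 47, search right half
lo=9, hi=16, mid=12, arr[mid]=41 -> 41 < 47, search right half
lo=13, hi=16, mid=14, arr[mid]=45 -> 45 < 47, search right half
lo=15, hi=16, mid=15, arr[mid]=47 -> Found target at index 15!

Binary search finds 47 at index 15 after 4 comparisons. The search repeatedly halves the search space by comparing with the middle element.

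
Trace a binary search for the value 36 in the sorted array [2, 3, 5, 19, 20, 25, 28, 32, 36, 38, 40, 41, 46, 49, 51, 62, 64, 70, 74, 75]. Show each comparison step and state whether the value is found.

Binary search for 36 in [2, 3, 5, 19, 20, 25, 28, 32, 36, 38, 40, 41, 46, 49, 51, 62, 64, 70, 74, 75]:

lo=0, hi=19, mid=9, arr[mid]=38 -> 38 > 36, search left half
lo=0, hi=8, mid=4, arr[mid]=20 -> 20 < 36, search right half
lo=5, hi=8, mid=6, arr[mid]=28 -> 28 < 36, search right half
lo=7, hi=8, mid=7, arr[mid]=32 -> 32 < 36, search right half
lo=8, hi=8, mid=8, arr[mid]=36 -> Found target at index 8!

Binary search finds 36 at index 8 after 5 comparisons. The search repeatedly halves the search space by comparing with the middle element.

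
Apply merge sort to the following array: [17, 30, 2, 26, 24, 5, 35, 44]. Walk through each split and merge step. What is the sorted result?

Merge sort trace:

Split: [17, 30, 2, 26, 24, 5, 35, 44] -> [17, 30, 2, 26] and [24, 5, 35, 44]
  Split: [17, 30, 2, 26] -> [17, 30] and [2, 26]
    Split: [17, 30] -> [17] and [30]
    Merge: [17] + [30] -> [17, 30]
    Split: [2, 26] -> [2] and [26]
    Merge: [2] + [26] -> [2, 26]
  Merge: [17, 30] + [2, 26] -> [2, 17, 26, 30]
  Split: [24, 5, 35, 44] -> [24, 5] and [35, 44]
    Split: [24, 5] -> [24] and [5]
    Merge: [24] + [5] -> [5, 24]
    Split: [35, 44] -> [35] and [44]
    Merge: [35] + [44] -> [35, 44]
  Merge: [5, 24] + [35, 44] -> [5, 24, 35, 44]
Merge: [2, 17, 26, 30] + [5, 24, 35, 44] -> [2, 5, 17, 24, 26, 30, 35, 44]

Final sorted array: [2, 5, 17, 24, 26, 30, 35, 44]

The merge sort proceeds by recursively splitting the array and merging sorted halves.
After all merges, the sorted array is [2, 5, 17, 24, 26, 30, 35, 44].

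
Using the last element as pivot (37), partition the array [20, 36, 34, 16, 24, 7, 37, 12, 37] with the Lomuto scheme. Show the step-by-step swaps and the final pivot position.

Lomuto partition with pivot = 37:

Initial array: [20, 36, 34, 16, 24, 7, 37, 12, 37]

arr[0]=20 <= 37: swap with position 0, array becomes [20, 36, 34, 16, 24, 7, 37, 12, 37]
arr[1]=36 <= 37: swap with position 1, array becomes [20, 36, 34, 16, 24, 7, 37, 12, 37]
arr[2]=34 <= 37: swap with position 2, array becomes [20, 36, 34, 16, 24, 7, 37, 12, 37]
arr[3]=16 <= 37: swap with position 3, array becomes [20, 36, 34, 16, 24, 7, 37, 12, 37]
arr[4]=24 <= 37: swap with position 4, array becomes [20, 36, 34, 16, 24, 7, 37, 12, 37]
arr[5]=7 <= 37: swap with position 5, array becomes [20, 36, 34, 16, 24, 7, 37, 12, 37]
arr[6]=37 <= 37: swap with position 6, array becomes [20, 36, 34, 16, 24, 7, 37, 12, 37]
arr[7]=12 <= 37: swap with position 7, array becomes [20, 36, 34, 16, 24, 7, 37, 12, 37]

Place pivot at position 8: [20, 36, 34, 16, 24, 7, 37, 12, 37]
Pivot position: 8

After partitioning with pivot 37, the array becomes [20, 36, 34, 16, 24, 7, 37, 12, 37]. The pivot is placed at index 8. All elements to the left of the pivot are <= 37, and all elements to the right are > 37.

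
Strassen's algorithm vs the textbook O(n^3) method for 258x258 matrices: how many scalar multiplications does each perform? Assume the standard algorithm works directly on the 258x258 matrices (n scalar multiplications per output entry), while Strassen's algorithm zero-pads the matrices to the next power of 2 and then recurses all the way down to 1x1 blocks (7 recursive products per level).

Matrix multiplication for 258x258 matrices:

Strassen's algorithm requires power-of-2 dimensions. Pad 258x258 to 512x512 (next power of 2).

Standard algorithm: 258^3 = 17173512 multiplications
Strassen's algorithm: 7^(log2(512)) = 7^9 = 40353607 multiplications
Difference: 17173512 - 40353607 = -23180095 (Strassen uses MORE here due to padding overhead — for small or just-over-power-of-2 n, padding can outweigh the per-level savings)

Standard: 17173512 multiplications (258^3). Strassen: 40353607 multiplications (7^9, after padding to 512x512). Strassen reduces 8 recursive multiplications to 7 at each level.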